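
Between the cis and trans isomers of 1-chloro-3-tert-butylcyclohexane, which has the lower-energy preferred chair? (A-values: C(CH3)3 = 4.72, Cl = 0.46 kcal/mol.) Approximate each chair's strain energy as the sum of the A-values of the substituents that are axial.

At 1,3 positions (parity same): cis → (e,e or a,a); trans → (a,e or e,a).
Best chair for cis: E = 0.00 kcal/mol; best chair for trans: E = 0.46 kcal/mol.
The cis isomer is lower by 0.46 kcal/mol.

cis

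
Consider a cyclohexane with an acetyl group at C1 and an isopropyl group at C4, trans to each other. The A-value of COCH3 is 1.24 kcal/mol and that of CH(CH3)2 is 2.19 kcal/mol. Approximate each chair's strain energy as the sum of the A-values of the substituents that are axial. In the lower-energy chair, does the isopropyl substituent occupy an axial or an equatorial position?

equatorial

C1 and C4 have opposite parity, so for the trans isomer the two substituents are e,e in one chair and a,a in the other.
Chair I (acetyl axial, isopropyl axial): E = 3.43 kcal/mol.
Chair II (acetyl equatorial, isopropyl equatorial): E = 0.00 kcal/mol.
Chair II is the more stable (lower-energy) conformer, and in that chair the isopropyl group is equatorial.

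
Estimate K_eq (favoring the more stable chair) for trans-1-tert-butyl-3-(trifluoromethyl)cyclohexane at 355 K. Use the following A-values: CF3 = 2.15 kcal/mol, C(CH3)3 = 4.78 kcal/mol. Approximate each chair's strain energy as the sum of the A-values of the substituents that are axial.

K ≈ 41.6

C1 and C3 have the same parity, so for the trans isomer the two substituents are one axial and one equatorial in each chair.
Chair I (trifluoromethyl axial, tert-butyl equatorial): E = 2.15 kcal/mol; chair II (trifluoromethyl equatorial, tert-butyl axial): E = 4.78 kcal/mol.
ΔG = 2.63 kcal/mol between the two chairs.
K = exp(ΔG/RT) with R = 1.987×10⁻³ kcal mol⁻¹ K⁻¹ and T = 355 K gives K ≈ 41.6.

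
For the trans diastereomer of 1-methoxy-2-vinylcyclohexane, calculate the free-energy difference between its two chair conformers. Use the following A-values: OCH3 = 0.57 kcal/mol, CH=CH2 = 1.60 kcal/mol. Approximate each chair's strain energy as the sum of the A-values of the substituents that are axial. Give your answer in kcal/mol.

C1 and C2 have opposite parity, so for the trans isomer the two substituents are e,e in one chair and a,a in the other.
Chair I (methoxy axial, vinyl axial): E = 2.17 kcal/mol.
Chair II (methoxy equatorial, vinyl equatorial): E = 0.00 kcal/mol.
ΔE = 2.17 − 0.00 = 2.17 kcal/mol; chair II is more stable.

2.17 kcal/mol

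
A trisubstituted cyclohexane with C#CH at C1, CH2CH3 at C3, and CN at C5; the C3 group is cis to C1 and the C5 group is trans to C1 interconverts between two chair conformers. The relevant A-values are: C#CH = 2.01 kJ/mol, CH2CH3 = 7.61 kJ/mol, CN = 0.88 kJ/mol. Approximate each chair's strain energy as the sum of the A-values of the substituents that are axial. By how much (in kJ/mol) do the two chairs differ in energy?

8.74 kJ/mol

Chair I (ethynyl axial, ethyl axial, cyano equatorial): E = 9.62 kJ/mol.
Chair II (ethynyl equatorial, ethyl equatorial, cyano axial): E = 0.88 kJ/mol.
ΔE = 9.62 − 0.88 = 8.74 kJ/mol; chair II is more stable.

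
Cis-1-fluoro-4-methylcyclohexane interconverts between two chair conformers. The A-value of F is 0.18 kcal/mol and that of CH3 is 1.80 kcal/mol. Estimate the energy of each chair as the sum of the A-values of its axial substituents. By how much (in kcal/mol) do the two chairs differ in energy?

C1 and C4 have opposite parity, so for the cis isomer the two substituents are one axial and one equatorial in each chair.
Chair I (fluoro axial, methyl equatorial): E = 0.18 kcal/mol.
Chair II (fluoro equatorial, methyl axial): E = 1.80 kcal/mol.
ΔE = 1.80 − 0.18 = 1.62 kcal/mol; chair I is more stable.

1.62 kcal/mol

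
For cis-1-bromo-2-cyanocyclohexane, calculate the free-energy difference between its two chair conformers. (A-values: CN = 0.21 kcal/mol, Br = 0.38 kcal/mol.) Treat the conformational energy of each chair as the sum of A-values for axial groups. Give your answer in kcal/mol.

C1 and C2 have opposite parity, so for the cis isomer the two substituents are one axial and one equatorial in each chair.
Chair I (cyano axial, bromo equatorial): E = 0.21 kcal/mol.
Chair II (cyano equatorial, bromo axial): E = 0.38 kcal/mol.
ΔE = 0.38 − 0.21 = 0.17 kcal/mol; chair I is more stable.

0.17 kcal/mol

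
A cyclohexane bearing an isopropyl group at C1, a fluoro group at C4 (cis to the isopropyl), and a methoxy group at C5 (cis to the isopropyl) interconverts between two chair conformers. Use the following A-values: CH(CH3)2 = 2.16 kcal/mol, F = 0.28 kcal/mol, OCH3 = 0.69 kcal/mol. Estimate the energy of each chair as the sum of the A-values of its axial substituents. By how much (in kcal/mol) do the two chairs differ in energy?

2.57 kcal/mol

Chair I (isopropyl axial, fluoro equatorial, methoxy axial): E = 2.85 kcal/mol.
Chair II (isopropyl equatorial, fluoro axial, methoxy equatorial): E = 0.28 kcal/mol.
ΔE = 2.85 − 0.28 = 2.57 kcal/mol; chair II is more stable.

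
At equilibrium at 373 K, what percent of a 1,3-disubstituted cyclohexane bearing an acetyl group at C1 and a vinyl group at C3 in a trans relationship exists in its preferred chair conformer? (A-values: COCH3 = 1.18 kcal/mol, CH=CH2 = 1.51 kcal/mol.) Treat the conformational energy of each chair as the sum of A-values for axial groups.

C1 and C3 have the same parity, so for the trans isomer the two substituents are one axial and one equatorial in each chair.
Chair I (acetyl axial, vinyl equatorial): E = 1.18 kcal/mol; chair II (acetyl equatorial, vinyl axial): E = 1.51 kcal/mol.
ΔG = 0.33 kcal/mol between the two chairs.
K = exp(ΔG/RT) with R = 1.987×10⁻³ kcal mol⁻¹ K⁻¹ and T = 373 K gives K ≈ 1.56.
Fraction in the lower-energy chair = K/(K+1) = 61.0%.

61.0%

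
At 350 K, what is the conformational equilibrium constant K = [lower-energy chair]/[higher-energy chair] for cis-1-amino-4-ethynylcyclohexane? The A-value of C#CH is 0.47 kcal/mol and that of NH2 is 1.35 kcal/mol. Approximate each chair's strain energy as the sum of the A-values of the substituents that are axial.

K ≈ 3.54

C1 and C4 have opposite parity, so for the cis isomer the two substituents are one axial and one equatorial in each chair.
Chair I (ethynyl axial, amino equatorial): E = 0.47 kcal/mol; chair II (ethynyl equatorial, amino axial): E = 1.35 kcal/mol.
ΔG = 0.88 kcal/mol between the two chairs.
K = exp(ΔG/RT) with R = 1.987×10⁻³ kcal mol⁻¹ K⁻¹ and T = 350 K gives K ≈ 3.54.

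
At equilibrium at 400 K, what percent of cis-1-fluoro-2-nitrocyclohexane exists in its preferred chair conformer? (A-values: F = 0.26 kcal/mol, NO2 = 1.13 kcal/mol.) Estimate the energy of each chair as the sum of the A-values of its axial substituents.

C1 and C2 have opposite parity, so for the cis isomer the two substituents are one axial and one equatorial in each chair.
Chair I (fluoro axial, nitro equatorial): E = 0.26 kcal/mol; chair II (fluoro equatorial, nitro axial): E = 1.13 kcal/mol.
ΔG = 0.87 kcal/mol between the two chairs.
K = exp(ΔG/RT) with R = 1.987×10⁻³ kcal mol⁻¹ K⁻¹ and T = 400 K gives K ≈ 2.99.
Fraction in the lower-energy chair = K/(K+1) = 74.9%.

74.9%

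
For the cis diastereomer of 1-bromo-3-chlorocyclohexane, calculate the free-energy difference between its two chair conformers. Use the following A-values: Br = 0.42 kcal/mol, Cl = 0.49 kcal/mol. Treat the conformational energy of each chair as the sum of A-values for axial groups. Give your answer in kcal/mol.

0.91 kcal/mol

C1 and C3 have the same parity, so for the cis isomer the two substituents are e,e in one chair and a,a in the other.
Chair I (bromo axial, chloro axial): E = 0.91 kcal/mol.
Chair II (bromo equatorial, chloro equatorial): E = 0.00 kcal/mol.
ΔE = 0.91 − 0.00 = 0.91 kcal/mol; chair II is more stable.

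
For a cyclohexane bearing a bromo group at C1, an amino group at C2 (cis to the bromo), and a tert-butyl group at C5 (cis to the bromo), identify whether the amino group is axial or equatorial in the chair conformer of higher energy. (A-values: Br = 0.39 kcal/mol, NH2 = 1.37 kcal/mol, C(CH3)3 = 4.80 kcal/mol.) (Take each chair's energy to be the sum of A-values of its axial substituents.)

equatorial

Chair I (bromo axial, amino equatorial, tert-butyl axial): E = 5.19 kcal/mol.
Chair II (bromo equatorial, amino axial, tert-butyl equatorial): E = 1.37 kcal/mol.
Chair I is the less stable (higher-energy) conformer, and in that chair the amino group is equatorial.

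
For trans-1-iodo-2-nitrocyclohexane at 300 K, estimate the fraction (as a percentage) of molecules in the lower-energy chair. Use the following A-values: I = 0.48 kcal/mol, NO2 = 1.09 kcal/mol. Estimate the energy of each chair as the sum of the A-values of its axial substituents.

93.3%

C1 and C2 have opposite parity, so for the trans isomer the two substituents are e,e in one chair and a,a in the other.
Chair I (iodo axial, nitro axial): E = 1.57 kcal/mol; chair II (iodo equatorial, nitro equatorial): E = 0.00 kcal/mol.
ΔG = 1.57 kcal/mol between the two chairs.
K = exp(ΔG/RT) with R = 1.987×10⁻³ kcal mol⁻¹ K⁻¹ and T = 300 K gives K ≈ 13.9.
Fraction in the lower-energy chair = K/(K+1) = 93.3%.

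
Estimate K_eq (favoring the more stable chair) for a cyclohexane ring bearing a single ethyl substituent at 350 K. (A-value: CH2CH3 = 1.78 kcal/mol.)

K ≈ 12.9

One chair has the ethyl group axial (E = 1.78 kcal/mol) and the other has it equatorial (E = 0).
ΔG = 1.78 kcal/mol between the two chairs.
K = exp(ΔG/RT) with R = 1.987×10⁻³ kcal mol⁻¹ K⁻¹ and T = 350 K gives K ≈ 12.9.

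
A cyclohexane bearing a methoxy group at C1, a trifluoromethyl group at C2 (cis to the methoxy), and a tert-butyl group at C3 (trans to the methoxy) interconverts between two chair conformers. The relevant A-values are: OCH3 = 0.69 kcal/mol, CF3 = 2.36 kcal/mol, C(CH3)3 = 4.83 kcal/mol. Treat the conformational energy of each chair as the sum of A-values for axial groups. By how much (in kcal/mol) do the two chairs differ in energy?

Chair I (methoxy axial, trifluoromethyl equatorial, tert-butyl equatorial): E = 0.69 kcal/mol.
Chair II (methoxy equatorial, trifluoromethyl axial, tert-butyl axial): E = 7.19 kcal/mol.
ΔE = 7.19 − 0.69 = 6.50 kcal/mol; chair I is more stable.

6.50 kcal/mol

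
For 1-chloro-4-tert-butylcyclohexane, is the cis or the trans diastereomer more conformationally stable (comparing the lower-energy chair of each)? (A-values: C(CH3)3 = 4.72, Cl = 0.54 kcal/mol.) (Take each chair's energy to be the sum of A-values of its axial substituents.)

At 1,4 positions (parity opposite): cis → (a,e or e,a); trans → (e,e or a,a).
Best chair for cis: E = 0.54 kcal/mol; best chair for trans: E = 0.00 kcal/mol.
The trans isomer is lower by 0.54 kcal/mol.

trans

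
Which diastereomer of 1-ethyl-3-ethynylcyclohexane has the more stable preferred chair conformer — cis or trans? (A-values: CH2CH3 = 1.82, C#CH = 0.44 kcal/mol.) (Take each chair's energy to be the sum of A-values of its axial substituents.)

At 1,3 positions (parity same): cis → (e,e or a,a); trans → (a,e or e,a).
Best chair for cis: E = 0.00 kcal/mol; best chair for trans: E = 0.44 kcal/mol.
The cis isomer is lower by 0.44 kcal/mol.

cis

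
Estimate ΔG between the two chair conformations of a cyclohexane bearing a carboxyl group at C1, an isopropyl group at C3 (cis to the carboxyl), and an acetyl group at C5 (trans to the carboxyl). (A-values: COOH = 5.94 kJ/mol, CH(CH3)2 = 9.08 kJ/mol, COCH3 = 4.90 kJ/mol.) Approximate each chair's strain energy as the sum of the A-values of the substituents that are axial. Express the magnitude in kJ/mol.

Chair I (carboxyl axial, isopropyl axial, acetyl equatorial): E = 15.02 kJ/mol.
Chair II (carboxyl equatorial, isopropyl equatorial, acetyl axial): E = 4.90 kJ/mol.
ΔE = 15.02 − 4.90 = 10.12 kJ/mol; chair II is more stable.

10.12 kJ/mol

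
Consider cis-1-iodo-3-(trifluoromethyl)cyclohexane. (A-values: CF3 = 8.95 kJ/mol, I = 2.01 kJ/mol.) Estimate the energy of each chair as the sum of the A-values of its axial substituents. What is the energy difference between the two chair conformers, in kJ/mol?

C1 and C3 have the same parity, so for the cis isomer the two substituents are e,e in one chair and a,a in the other.
Chair I (trifluoromethyl axial, iodo axial): E = 10.96 kJ/mol.
Chair II (trifluoromethyl equatorial, iodo equatorial): E = 0.00 kJ/mol.
ΔE = 10.96 − 0.00 = 10.96 kJ/mol; chair II is more stable.

10.96 kJ/mol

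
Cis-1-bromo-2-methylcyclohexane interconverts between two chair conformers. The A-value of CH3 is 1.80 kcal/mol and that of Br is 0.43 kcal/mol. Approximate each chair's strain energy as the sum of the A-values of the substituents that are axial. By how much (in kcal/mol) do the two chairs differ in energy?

C1 and C2 have opposite parity, so for the cis isomer the two substituents are one axial and one equatorial in each chair.
Chair I (methyl axial, bromo equatorial): E = 1.80 kcal/mol.
Chair II (methyl equatorial, bromo axial): E = 0.43 kcal/mol.
ΔE = 1.80 − 0.43 = 1.37 kcal/mol; chair II is more stable.

1.37 kcal/mol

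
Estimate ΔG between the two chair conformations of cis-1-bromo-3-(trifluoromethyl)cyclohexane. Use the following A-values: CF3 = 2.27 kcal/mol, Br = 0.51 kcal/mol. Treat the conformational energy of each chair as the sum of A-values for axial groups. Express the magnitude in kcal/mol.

C1 and C3 have the same parity, so for the cis isomer the two substituents are e,e in one chair and a,a in the other.
Chair I (trifluoromethyl axial, bromo axial): E = 2.78 kcal/mol.
Chair II (trifluoromethyl equatorial, bromo equatorial): E = 0.00 kcal/mol.
ΔE = 2.78 − 0.00 = 2.78 kcal/mol; chair II is more stable.

2.78 kcal/mol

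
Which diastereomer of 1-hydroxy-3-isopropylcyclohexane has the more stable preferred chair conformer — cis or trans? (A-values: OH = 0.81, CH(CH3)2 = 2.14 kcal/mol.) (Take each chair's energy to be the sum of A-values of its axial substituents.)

cis

At 1,3 positions (parity same): cis → (e,e or a,a); trans → (a,e or e,a).
Best chair for cis: E = 0.00 kcal/mol; best chair for trans: E = 0.81 kcal/mol.
The cis isomer is lower by 0.81 kcal/mol.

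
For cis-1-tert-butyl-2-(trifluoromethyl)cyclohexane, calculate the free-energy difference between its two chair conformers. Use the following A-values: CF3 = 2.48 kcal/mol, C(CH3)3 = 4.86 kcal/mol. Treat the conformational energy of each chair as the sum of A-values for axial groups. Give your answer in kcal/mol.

2.38 kcal/mol

C1 and C2 have opposite parity, so for the cis isomer the two substituents are one axial and one equatorial in each chair.
Chair I (trifluoromethyl axial, tert-butyl equatorial): E = 2.48 kcal/mol.
Chair II (trifluoromethyl equatorial, tert-butyl axial): E = 4.86 kcal/mol.
ΔE = 4.86 − 2.48 = 2.38 kcal/mol; chair I is more stable.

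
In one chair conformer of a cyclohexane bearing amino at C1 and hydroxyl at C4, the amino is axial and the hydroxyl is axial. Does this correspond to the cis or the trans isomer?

C1 and C4 have opposite parity, so their axial bonds point in opposite directions.
With opposite-parity carbons, two substituents on the same face are one axial and one equatorial; opposite faces give both axial or both equatorial.
Here the groups are axial/axial → opposite face → trans.

trans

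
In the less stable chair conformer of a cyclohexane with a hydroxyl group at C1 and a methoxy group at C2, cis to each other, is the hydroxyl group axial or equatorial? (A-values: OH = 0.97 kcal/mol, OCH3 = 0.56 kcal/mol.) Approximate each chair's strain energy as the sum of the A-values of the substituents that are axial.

axial

C1 and C2 have opposite parity, so for the cis isomer the two substituents are one axial and one equatorial in each chair.
Chair I (hydroxyl axial, methoxy equatorial): E = 0.97 kcal/mol.
Chair II (hydroxyl equatorial, methoxy axial): E = 0.56 kcal/mol.
Chair I is the less stable (higher-energy) conformer, and in that chair the hydroxyl group is axial.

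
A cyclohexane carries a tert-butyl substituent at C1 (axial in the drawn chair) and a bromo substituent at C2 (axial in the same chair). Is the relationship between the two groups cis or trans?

C1 and C2 have opposite parity, so their axial bonds point in opposite directions.
With opposite-parity carbons, two substituents on the same face are one axial and one equatorial; opposite faces give both axial or both equatorial.
Here the groups are axial/axial → opposite face → trans.

trans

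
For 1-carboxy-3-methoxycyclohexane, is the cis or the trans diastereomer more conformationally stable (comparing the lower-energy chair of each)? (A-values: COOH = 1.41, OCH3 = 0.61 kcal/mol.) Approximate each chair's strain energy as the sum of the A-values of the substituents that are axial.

At 1,3 positions (parity same): cis → (e,e or a,a); trans → (a,e or e,a).
Best chair for cis: E = 0.00 kcal/mol; best chair for trans: E = 0.61 kcal/mol.
The cis isomer is lower by 0.61 kcal/mol.

cis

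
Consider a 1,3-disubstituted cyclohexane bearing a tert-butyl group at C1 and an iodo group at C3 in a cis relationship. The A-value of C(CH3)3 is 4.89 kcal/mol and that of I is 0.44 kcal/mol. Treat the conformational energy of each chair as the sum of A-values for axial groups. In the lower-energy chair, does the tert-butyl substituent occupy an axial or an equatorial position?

equatorial

C1 and C3 have the same parity, so for the cis isomer the two substituents are e,e in one chair and a,a in the other.
Chair I (tert-butyl axial, iodo axial): E = 5.33 kcal/mol.
Chair II (tert-butyl equatorial, iodo equatorial): E = 0.00 kcal/mol.
Chair II is the more stable (lower-energy) conformer, and in that chair the tert-butyl group is equatorial.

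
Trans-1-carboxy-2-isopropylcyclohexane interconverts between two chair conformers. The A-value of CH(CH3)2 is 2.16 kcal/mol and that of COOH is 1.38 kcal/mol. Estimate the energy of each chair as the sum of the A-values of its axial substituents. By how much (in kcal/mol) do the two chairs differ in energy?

3.54 kcal/mol

C1 and C2 have opposite parity, so for the trans isomer the two substituents are e,e in one chair and a,a in the other.
Chair I (isopropyl axial, carboxyl axial): E = 3.54 kcal/mol.
Chair II (isopropyl equatorial, carboxyl equatorial): E = 0.00 kcal/mol.
ΔE = 3.54 − 0.00 = 3.54 kcal/mol; chair II is more stable.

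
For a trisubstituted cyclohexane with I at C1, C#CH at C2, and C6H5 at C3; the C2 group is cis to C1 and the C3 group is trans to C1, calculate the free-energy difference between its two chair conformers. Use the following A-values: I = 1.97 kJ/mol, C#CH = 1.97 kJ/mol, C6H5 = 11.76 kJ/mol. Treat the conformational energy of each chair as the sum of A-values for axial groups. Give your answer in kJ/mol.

Chair I (iodo axial, ethynyl equatorial, phenyl equatorial): E = 1.97 kJ/mol.
Chair II (iodo equatorial, ethynyl axial, phenyl axial): E = 13.73 kJ/mol.
ΔE = 13.73 − 1.97 = 11.76 kJ/mol; chair I is more stable.

11.76 kJ/mol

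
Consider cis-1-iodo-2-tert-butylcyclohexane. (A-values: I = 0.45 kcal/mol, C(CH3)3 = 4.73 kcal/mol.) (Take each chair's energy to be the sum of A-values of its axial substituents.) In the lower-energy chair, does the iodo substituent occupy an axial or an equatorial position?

axial

C1 and C2 have opposite parity, so for the cis isomer the two substituents are one axial and one equatorial in each chair.
Chair I (iodo axial, tert-butyl equatorial): E = 0.45 kcal/mol.
Chair II (iodo equatorial, tert-butyl axial): E = 4.73 kcal/mol.
Chair I is the more stable (lower-energy) conformer, and in that chair the iodo group is axial.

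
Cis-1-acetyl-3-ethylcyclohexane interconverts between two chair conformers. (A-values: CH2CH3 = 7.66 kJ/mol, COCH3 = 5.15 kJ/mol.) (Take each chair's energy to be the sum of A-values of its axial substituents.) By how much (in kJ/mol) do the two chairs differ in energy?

12.81 kJ/mol

C1 and C3 have the same parity, so for the cis isomer the two substituents are e,e in one chair and a,a in the other.
Chair I (ethyl axial, acetyl axial): E = 12.81 kJ/mol.
Chair II (ethyl equatorial, acetyl equatorial): E = 0.00 kJ/mol.
ΔE = 12.81 − 0.00 = 12.81 kJ/mol; chair II is more stable.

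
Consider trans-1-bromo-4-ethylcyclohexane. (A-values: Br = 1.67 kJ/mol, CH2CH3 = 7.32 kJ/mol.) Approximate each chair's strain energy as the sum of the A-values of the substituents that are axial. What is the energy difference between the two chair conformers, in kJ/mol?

8.99 kJ/mol

C1 and C4 have opposite parity, so for the trans isomer the two substituents are e,e in one chair and a,a in the other.
Chair I (bromo axial, ethyl axial): E = 8.99 kJ/mol.
Chair II (bromo equatorial, ethyl equatorial): E = 0.00 kJ/mol.
ΔE = 8.99 − 0.00 = 8.99 kJ/mol; chair II is more stable.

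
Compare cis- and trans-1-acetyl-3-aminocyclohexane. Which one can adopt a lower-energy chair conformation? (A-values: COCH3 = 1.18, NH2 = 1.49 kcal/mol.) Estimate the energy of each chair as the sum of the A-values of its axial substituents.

cis

At 1,3 positions (parity same): cis → (e,e or a,a); trans → (a,e or e,a).
Best chair for cis: E = 0.00 kcal/mol; best chair for trans: E = 1.18 kcal/mol.
The cis isomer is lower by 1.18 kcal/mol.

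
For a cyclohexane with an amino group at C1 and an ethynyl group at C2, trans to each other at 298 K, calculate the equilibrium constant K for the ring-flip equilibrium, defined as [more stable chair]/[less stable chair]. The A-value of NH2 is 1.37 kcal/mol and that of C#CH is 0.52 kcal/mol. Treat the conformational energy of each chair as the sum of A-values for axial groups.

K ≈ 24.3

C1 and C2 have opposite parity, so for the trans isomer the two substituents are e,e in one chair and a,a in the other.
Chair I (amino axial, ethynyl axial): E = 1.89 kcal/mol; chair II (amino equatorial, ethynyl equatorial): E = 0.00 kcal/mol.
ΔG = 1.89 kcal/mol between the two chairs.
K = exp(ΔG/RT) with R = 1.987×10⁻³ kcal mol⁻¹ K⁻¹ and T = 298 K gives K ≈ 24.3.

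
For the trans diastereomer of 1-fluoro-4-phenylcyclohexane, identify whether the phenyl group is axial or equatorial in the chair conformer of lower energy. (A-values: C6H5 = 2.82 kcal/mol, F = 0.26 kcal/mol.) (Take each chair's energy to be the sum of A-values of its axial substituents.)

C1 and C4 have opposite parity, so for the trans isomer the two substituents are e,e in one chair and a,a in the other.
Chair I (phenyl axial, fluoro axial): E = 3.08 kcal/mol.
Chair II (phenyl equatorial, fluoro equatorial): E = 0.00 kcal/mol.
Chair II is the more stable (lower-energy) conformer, and in that chair the phenyl group is equatorial.

equatorial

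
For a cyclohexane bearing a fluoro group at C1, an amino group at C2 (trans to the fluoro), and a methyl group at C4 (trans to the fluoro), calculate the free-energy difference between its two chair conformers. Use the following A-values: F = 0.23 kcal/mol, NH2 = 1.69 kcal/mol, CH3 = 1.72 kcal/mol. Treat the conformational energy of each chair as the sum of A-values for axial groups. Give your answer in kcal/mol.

Chair I (fluoro axial, amino axial, methyl axial): E = 3.64 kcal/mol.
Chair II (fluoro equatorial, amino equatorial, methyl equatorial): E = 0.00 kcal/mol.
ΔE = 3.64 − 0.00 = 3.64 kcal/mol; chair II is more stable.

3.64 kcal/mol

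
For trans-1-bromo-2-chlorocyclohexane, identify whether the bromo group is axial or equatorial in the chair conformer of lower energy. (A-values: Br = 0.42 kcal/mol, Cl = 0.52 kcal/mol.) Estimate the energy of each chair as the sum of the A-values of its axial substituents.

equatorial

C1 and C2 have opposite parity, so for the trans isomer the two substituents are e,e in one chair and a,a in the other.
Chair I (bromo axial, chloro axial): E = 0.94 kcal/mol.
Chair II (bromo equatorial, chloro equatorial): E = 0.00 kcal/mol.
Chair II is the more stable (lower-energy) conformer, and in that chair the bromo group is equatorial.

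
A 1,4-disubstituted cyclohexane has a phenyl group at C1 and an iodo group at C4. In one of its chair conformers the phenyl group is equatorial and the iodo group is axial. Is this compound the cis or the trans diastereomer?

cis

C1 and C4 have opposite parity, so their axial bonds point in opposite directions.
With opposite-parity carbons, two substituents on the same face are one axial and one equatorial; opposite faces give both axial or both equatorial.
Here the groups are equatorial/axial → same face → cis.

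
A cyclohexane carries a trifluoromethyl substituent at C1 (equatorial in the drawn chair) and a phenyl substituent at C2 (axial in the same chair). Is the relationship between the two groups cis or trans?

cis

C1 and C2 have opposite parity, so their axial bonds point in opposite directions.
With opposite-parity carbons, two substituents on the same face are one axial and one equatorial; opposite faces give both axial or both equatorial.
Here the groups are equatorial/axial → same face → cis.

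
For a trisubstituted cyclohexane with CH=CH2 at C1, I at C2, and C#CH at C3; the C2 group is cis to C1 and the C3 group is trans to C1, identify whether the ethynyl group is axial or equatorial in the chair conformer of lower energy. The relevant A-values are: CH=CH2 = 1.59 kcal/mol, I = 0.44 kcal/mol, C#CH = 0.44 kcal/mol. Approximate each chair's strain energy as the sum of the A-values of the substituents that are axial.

axial

Chair I (vinyl axial, iodo equatorial, ethynyl equatorial): E = 1.59 kcal/mol.
Chair II (vinyl equatorial, iodo axial, ethynyl axial): E = 0.88 kcal/mol.
Chair II is the more stable (lower-energy) conformer, and in that chair the ethynyl group is axial.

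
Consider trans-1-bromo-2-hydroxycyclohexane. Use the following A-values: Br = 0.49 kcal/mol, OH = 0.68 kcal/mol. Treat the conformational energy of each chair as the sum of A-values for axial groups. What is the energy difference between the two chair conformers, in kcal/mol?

1.17 kcal/mol

C1 and C2 have opposite parity, so for the trans isomer the two substituents are e,e in one chair and a,a in the other.
Chair I (bromo axial, hydroxyl axial): E = 1.17 kcal/mol.
Chair II (bromo equatorial, hydroxyl equatorial): E = 0.00 kcal/mol.
ΔE = 1.17 − 0.00 = 1.17 kcal/mol; chair II is more stable.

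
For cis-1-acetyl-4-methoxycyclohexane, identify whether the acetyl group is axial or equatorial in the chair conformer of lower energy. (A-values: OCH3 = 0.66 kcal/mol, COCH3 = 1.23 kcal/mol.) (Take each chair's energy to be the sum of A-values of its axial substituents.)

equatorial

C1 and C4 have opposite parity, so for the cis isomer the two substituents are one axial and one equatorial in each chair.
Chair I (methoxy axial, acetyl equatorial): E = 0.66 kcal/mol.
Chair II (methoxy equatorial, acetyl axial): E = 1.23 kcal/mol.
Chair I is the more stable (lower-energy) conformer, and in that chair the acetyl group is equatorial.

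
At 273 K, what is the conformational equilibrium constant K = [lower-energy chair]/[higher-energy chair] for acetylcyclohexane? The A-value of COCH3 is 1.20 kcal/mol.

K ≈ 9.14

One chair has the acetyl group axial (E = 1.20 kcal/mol) and the other has it equatorial (E = 0).
ΔG = 1.20 kcal/mol between the two chairs.
K = exp(ΔG/RT) with R = 1.987×10⁻³ kcal mol⁻¹ K⁻¹ and T = 273 K gives K ≈ 9.14.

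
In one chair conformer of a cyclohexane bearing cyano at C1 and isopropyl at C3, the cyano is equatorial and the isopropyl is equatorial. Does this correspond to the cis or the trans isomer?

C1 and C3 have the same parity, so their axial bonds point in the same direction.
With same-parity carbons, two substituents on the same face are both axial or both equatorial; opposite faces give one of each.
Here the groups are equatorial/equatorial → same face → cis.

cis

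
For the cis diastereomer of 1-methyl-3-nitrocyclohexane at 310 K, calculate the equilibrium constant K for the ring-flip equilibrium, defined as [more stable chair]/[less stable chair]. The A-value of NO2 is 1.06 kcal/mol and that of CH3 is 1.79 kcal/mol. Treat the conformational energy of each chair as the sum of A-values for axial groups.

K ≈ 102

C1 and C3 have the same parity, so for the cis isomer the two substituents are e,e in one chair and a,a in the other.
Chair I (nitro axial, methyl axial): E = 2.85 kcal/mol; chair II (nitro equatorial, methyl equatorial): E = 0.00 kcal/mol.
ΔG = 2.85 kcal/mol between the two chairs.
K = exp(ΔG/RT) with R = 1.987×10⁻³ kcal mol⁻¹ K⁻¹ and T = 310 K gives K ≈ 102.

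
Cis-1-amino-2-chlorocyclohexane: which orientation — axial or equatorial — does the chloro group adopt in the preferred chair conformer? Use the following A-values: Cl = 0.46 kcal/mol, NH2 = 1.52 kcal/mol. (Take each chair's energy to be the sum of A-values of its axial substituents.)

axial

C1 and C2 have opposite parity, so for the cis isomer the two substituents are one axial and one equatorial in each chair.
Chair I (chloro axial, amino equatorial): E = 0.46 kcal/mol.
Chair II (chloro equatorial, amino axial): E = 1.52 kcal/mol.
Chair I is the more stable (lower-energy) conformer, and in that chair the chloro group is axial.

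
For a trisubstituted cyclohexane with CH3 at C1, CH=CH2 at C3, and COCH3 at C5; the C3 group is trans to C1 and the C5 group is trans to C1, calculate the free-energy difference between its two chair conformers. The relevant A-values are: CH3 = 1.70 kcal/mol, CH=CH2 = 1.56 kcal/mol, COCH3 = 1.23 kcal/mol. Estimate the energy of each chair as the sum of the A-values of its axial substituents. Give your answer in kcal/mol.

Chair I (methyl axial, vinyl equatorial, acetyl equatorial): E = 1.70 kcal/mol.
Chair II (methyl equatorial, vinyl axial, acetyl axial): E = 2.79 kcal/mol.
ΔE = 2.79 − 1.70 = 1.09 kcal/mol; chair I is more stable.

1.09 kcal/mol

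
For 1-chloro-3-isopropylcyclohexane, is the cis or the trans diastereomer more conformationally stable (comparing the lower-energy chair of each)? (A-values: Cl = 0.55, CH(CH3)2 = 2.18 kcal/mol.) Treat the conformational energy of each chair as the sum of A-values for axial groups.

cis

At 1,3 positions (parity same): cis → (e,e or a,a); trans → (a,e or e,a).
Best chair for cis: E = 0.00 kcal/mol; best chair for trans: E = 0.55 kcal/mol.
The cis isomer is lower by 0.55 kcal/mol.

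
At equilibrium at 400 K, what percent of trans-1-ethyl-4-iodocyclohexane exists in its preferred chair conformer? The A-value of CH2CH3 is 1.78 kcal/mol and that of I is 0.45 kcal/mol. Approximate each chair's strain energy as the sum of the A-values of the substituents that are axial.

94.3%

C1 and C4 have opposite parity, so for the trans isomer the two substituents are e,e in one chair and a,a in the other.
Chair I (ethyl axial, iodo axial): E = 2.23 kcal/mol; chair II (ethyl equatorial, iodo equatorial): E = 0.00 kcal/mol.
ΔG = 2.23 kcal/mol between the two chairs.
K = exp(ΔG/RT) with R = 1.987×10⁻³ kcal mol⁻¹ K⁻¹ and T = 400 K gives K ≈ 16.5.
Fraction in the lower-energy chair = K/(K+1) = 94.3%.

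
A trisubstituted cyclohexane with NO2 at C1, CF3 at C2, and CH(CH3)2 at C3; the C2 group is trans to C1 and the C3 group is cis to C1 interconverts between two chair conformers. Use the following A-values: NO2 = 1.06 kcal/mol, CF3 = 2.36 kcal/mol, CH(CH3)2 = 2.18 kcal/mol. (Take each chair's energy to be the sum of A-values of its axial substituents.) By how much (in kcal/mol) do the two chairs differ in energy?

Chair I (nitro axial, trifluoromethyl axial, isopropyl axial): E = 5.60 kcal/mol.
Chair II (nitro equatorial, trifluoromethyl equatorial, isopropyl equatorial): E = 0.00 kcal/mol.
ΔE = 5.60 − 0.00 = 5.60 kcal/mol; chair II is more stable.

5.60 kcal/mol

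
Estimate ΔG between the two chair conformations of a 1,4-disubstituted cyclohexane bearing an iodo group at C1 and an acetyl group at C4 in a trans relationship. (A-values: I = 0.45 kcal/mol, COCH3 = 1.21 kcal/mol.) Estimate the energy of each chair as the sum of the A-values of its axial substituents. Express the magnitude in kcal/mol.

C1 and C4 have opposite parity, so for the trans isomer the two substituents are e,e in one chair and a,a in the other.
Chair I (iodo axial, acetyl axial): E = 1.66 kcal/mol.
Chair II (iodo equatorial, acetyl equatorial): E = 0.00 kcal/mol.
ΔE = 1.66 − 0.00 = 1.66 kcal/mol; chair II is more stable.

1.66 kcal/mol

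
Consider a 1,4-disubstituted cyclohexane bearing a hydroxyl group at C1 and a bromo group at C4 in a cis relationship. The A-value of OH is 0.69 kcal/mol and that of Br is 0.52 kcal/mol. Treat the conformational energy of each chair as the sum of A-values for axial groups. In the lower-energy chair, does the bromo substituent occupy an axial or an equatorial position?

axial

C1 and C4 have opposite parity, so for the cis isomer the two substituents are one axial and one equatorial in each chair.
Chair I (hydroxyl axial, bromo equatorial): E = 0.69 kcal/mol.
Chair II (hydroxyl equatorial, bromo axial): E = 0.52 kcal/mol.
Chair II is the more stable (lower-energy) conformer, and in that chair the bromo group is axial.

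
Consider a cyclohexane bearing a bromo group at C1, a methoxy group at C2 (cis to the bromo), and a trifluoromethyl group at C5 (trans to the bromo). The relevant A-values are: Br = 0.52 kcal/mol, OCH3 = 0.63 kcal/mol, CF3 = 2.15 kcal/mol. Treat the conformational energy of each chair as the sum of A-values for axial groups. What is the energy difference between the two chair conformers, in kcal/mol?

2.26 kcal/mol

Chair I (bromo axial, methoxy equatorial, trifluoromethyl equatorial): E = 0.52 kcal/mol.
Chair II (bromo equatorial, methoxy axial, trifluoromethyl axial): E = 2.78 kcal/mol.
ΔE = 2.78 − 0.52 = 2.26 kcal/mol; chair I is more stable.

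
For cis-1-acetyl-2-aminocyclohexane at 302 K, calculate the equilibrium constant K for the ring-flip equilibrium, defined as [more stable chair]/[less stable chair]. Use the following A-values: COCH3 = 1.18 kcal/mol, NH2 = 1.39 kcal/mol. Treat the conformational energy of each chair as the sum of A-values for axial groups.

C1 and C2 have opposite parity, so for the cis isomer the two substituents are one axial and one equatorial in each chair.
Chair I (acetyl axial, amino equatorial): E = 1.18 kcal/mol; chair II (acetyl equatorial, amino axial): E = 1.39 kcal/mol.
ΔG = 0.21 kcal/mol between the two chairs.
K = exp(ΔG/RT) with R = 1.987×10⁻³ kcal mol⁻¹ K⁻¹ and T = 302 K gives K ≈ 1.42.

K ≈ 1.42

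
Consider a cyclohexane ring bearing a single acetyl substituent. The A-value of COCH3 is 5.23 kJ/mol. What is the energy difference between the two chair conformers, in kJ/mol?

A monosubstituted cyclohexane has one chair with the acetyl group axial (E = A = 5.23 kJ/mol) and one with it equatorial (E = 0).
ΔE = 5.23 − 0 = 5.23 kJ/mol.

5.23 kJ/mol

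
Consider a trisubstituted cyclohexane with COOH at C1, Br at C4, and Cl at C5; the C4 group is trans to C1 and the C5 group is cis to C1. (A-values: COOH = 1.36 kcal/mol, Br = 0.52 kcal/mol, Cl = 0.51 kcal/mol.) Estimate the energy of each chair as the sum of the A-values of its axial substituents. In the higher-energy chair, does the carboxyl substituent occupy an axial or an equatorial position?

axial

Chair I (carboxyl axial, bromo axial, chloro axial): E = 2.39 kcal/mol.
Chair II (carboxyl equatorial, bromo equatorial, chloro equatorial): E = 0.00 kcal/mol.
Chair I is the less stable (higher-energy) conformer, and in that chair the carboxyl group is axial.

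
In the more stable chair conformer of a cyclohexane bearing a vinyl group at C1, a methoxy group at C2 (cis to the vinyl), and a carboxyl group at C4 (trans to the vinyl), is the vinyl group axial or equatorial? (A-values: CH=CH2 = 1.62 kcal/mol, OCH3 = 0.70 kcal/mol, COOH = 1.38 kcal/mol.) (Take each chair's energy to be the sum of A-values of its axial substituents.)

equatorial

Chair I (vinyl axial, methoxy equatorial, carboxyl axial): E = 3.00 kcal/mol.
Chair II (vinyl equatorial, methoxy axial, carboxyl equatorial): E = 0.70 kcal/mol.
Chair II is the more stable (lower-energy) conformer, and in that chair the vinyl group is equatorial.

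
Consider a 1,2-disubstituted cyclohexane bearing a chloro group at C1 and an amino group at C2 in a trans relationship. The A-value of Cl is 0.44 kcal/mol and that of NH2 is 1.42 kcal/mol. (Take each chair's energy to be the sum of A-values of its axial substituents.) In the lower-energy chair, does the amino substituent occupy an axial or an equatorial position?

equatorial

C1 and C2 have opposite parity, so for the trans isomer the two substituents are e,e in one chair and a,a in the other.
Chair I (chloro axial, amino axial): E = 1.86 kcal/mol.
Chair II (chloro equatorial, amino equatorial): E = 0.00 kcal/mol.
Chair II is the more stable (lower-energy) conformer, and in that chair the amino group is equatorial.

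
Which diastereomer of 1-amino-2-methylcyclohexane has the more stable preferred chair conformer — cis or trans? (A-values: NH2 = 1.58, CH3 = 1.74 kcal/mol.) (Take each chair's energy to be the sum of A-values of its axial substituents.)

trans

At 1,2 positions (parity opposite): cis → (a,e or e,a); trans → (e,e or a,a).
Best chair for cis: E = 1.58 kcal/mol; best chair for trans: E = 0.00 kcal/mol.
The trans isomer is lower by 1.58 kcal/mol.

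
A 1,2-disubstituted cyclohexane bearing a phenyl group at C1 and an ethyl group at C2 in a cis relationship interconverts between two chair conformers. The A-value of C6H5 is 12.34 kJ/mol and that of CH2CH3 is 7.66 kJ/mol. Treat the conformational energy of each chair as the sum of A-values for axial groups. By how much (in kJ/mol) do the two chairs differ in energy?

C1 and C2 have opposite parity, so for the cis isomer the two substituents are one axial and one equatorial in each chair.
Chair I (phenyl axial, ethyl equatorial): E = 12.34 kJ/mol.
Chair II (phenyl equatorial, ethyl axial): E = 7.66 kJ/mol.
ΔE = 12.34 − 7.66 = 4.68 kJ/mol; chair II is more stable.

4.68 kJ/mol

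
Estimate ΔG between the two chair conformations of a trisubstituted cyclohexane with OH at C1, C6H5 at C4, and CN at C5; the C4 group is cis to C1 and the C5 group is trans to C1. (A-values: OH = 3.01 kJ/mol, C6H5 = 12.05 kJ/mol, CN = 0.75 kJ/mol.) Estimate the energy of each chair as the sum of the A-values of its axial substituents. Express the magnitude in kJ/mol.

Chair I (hydroxyl axial, phenyl equatorial, cyano equatorial): E = 3.01 kJ/mol.
Chair II (hydroxyl equatorial, phenyl axial, cyano axial): E = 12.80 kJ/mol.
ΔE = 12.80 − 3.01 = 9.79 kJ/mol; chair I is more stable.

9.79 kJ/mol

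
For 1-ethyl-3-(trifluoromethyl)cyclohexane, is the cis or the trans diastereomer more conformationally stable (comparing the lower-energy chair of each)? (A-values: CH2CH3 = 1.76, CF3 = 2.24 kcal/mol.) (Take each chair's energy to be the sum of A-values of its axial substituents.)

At 1,3 positions (parity same): cis → (e,e or a,a); trans → (a,e or e,a).
Best chair for cis: E = 0.00 kcal/mol; best chair for trans: E = 1.76 kcal/mol.
The cis isomer is lower by 1.76 kcal/mol.

cis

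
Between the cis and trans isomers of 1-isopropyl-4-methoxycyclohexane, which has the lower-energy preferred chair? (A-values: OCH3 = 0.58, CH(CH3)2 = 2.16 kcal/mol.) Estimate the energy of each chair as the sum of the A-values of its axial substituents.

At 1,4 positions (parity opposite): cis → (a,e or e,a); trans → (e,e or a,a).
Best chair for cis: E = 0.58 kcal/mol; best chair for trans: E = 0.00 kcal/mol.
The trans isomer is lower by 0.58 kcal/mol.

trans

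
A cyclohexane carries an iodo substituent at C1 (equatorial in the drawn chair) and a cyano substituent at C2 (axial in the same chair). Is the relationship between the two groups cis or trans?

cis

C1 and C2 have opposite parity, so their axial bonds point in opposite directions.
With opposite-parity carbons, two substituents on the same face are one axial and one equatorial; opposite faces give both axial or both equatorial.
Here the groups are equatorial/axial → same face → cis.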